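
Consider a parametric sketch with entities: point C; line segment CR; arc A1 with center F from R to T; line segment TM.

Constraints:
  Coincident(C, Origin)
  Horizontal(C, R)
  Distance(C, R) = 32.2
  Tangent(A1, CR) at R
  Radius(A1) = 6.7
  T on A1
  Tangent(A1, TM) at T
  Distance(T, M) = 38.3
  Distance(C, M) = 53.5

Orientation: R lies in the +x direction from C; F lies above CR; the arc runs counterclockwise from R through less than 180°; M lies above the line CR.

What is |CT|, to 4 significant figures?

39.58

C is at the origin; C and R share the same y with |CR| = 32.2 and R on the +x side, so R = (32.20, 0.000). Since A1 is tangent to CR there, FR ⟂ CR, so F = R + (0, 6.7) = (32.20, 6.700). Since FT ⟂ TM (tangency), |FM| = √(6.7² + 38.3²) = 38.88 regardless of where T sits on A1. So M lies on both circle(C, 53.5) and circle(F, 38.88); the above-CR intersection is M = (28.32, 45.39). T is the foot of the tangent from M: T = (38.65, 8.507).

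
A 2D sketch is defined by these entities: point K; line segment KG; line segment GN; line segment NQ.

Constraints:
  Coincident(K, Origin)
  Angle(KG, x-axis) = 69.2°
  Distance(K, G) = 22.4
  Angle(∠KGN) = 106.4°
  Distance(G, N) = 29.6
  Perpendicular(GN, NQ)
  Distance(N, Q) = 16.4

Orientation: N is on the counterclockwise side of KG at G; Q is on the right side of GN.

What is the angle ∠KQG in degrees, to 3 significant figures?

17.5°

K is at the origin; KG runs at 69.2° with length 22.4, so G = 22.4·(cos 69.2°, sin 69.2°) = (7.95, 20.9). ∠KGN = 106.4°, so GN runs at 69.2° + (180° − 106.4°) = 143° from the x-axis; with |GN| = 29.6, N = G + 29.6·(cos 143°, sin 143°) = (-15.6, 38.8). The perpendicularity gives NQ at right angles to GN; with |NQ| = 16.4 on the right of GN, Q = N + 16.4·(0.605, 0.797) = (-5.71, 51.9). Then cos ∠KQG = QK·QG / (|QK||QG|), giving 17.5°.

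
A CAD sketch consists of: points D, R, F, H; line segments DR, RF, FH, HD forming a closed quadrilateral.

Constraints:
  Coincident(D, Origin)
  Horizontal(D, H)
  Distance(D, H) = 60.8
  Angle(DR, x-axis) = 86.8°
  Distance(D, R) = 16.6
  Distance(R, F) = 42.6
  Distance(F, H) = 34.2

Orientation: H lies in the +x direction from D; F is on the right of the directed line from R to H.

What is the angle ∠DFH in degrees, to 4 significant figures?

128.5°

Checks: |RF| = 42.60 ✓; |FH| = 34.20 ✓.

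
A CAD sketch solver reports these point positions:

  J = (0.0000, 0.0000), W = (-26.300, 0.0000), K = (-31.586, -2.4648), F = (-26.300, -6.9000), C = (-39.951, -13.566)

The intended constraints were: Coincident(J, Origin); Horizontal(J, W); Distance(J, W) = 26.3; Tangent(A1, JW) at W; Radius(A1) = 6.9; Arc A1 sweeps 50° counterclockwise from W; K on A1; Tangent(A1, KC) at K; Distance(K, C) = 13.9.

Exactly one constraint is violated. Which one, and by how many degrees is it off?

Tangent(A1, KC) at K — off by 3.00°.

J = (0.00, 0.00) ✓; J.y = 0.00, W.y = 0.00 ✓; |JW| = 26.30 ✓; ∠(FW, WJ) = 90.00° ✓; |FW| = 6.900 ✓; bearing(F→K) − bearing(F→W) = 50.00° ✓; |FK| = 6.900 ✓; ∠(FK, KC) = 87.00° ✗; |KC| = 13.90 ✓.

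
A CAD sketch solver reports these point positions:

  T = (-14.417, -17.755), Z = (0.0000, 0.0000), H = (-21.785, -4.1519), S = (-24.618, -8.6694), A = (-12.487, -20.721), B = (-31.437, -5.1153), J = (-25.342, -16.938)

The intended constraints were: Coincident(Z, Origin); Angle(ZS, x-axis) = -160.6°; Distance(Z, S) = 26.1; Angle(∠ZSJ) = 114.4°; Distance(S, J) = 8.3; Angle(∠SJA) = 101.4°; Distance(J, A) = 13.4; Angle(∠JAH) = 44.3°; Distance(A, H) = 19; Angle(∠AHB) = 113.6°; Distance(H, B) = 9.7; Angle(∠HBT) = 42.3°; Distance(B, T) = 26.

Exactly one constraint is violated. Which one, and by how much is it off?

Distance(B, T) = 26 — off by 4.80.

Z = (0.00, 0.00) ✓; ZS at -160.6° ✓; |ZS| = 26.10 ✓; ∠ZSJ = 114.4° ✓; |SJ| = 8.300 ✓; ∠SJA = 101.4° ✓; |JA| = 13.40 ✓; ∠JAH = 44.30° ✓; |AH| = 19.00 ✓; ∠AHB = 113.6° ✓; |HB| = 9.700 ✓; ∠HBT = 42.30° ✓; |BT| = 21.20 ✗.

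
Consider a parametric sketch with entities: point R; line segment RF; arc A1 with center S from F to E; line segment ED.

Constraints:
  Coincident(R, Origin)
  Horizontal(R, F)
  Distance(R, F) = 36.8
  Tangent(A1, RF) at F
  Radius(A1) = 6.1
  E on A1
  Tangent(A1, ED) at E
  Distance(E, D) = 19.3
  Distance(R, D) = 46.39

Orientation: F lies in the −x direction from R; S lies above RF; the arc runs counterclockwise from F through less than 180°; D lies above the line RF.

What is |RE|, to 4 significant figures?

32.23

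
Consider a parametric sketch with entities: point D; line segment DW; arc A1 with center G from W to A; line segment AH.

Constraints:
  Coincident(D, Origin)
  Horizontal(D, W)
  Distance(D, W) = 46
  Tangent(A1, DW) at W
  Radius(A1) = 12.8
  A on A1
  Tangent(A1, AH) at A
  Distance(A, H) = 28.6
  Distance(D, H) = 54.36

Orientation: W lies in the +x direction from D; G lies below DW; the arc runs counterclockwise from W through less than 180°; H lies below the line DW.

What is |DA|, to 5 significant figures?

35.815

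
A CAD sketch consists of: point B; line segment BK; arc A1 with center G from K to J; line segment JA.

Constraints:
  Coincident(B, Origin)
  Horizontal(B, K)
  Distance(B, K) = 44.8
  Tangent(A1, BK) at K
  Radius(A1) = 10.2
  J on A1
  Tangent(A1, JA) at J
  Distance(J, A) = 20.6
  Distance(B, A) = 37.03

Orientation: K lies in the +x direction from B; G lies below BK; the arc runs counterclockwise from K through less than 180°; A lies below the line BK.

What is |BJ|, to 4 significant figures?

35.97

B is at the origin; B and K share the same y with |BK| = 44.8 and K on the +x side, so K = (44.80, 0.000). A1 meets BK tangentially, so GK is at right angles to BK, so G = K + (0, -10.2) = (44.80, -10.20). Since GJ ⟂ JA (tangency), |GA| = √(10.2² + 20.6²) = 22.99 regardless of where J sits on A1. So A lies on both circle(B, 37.03) and circle(G, 22.99); the below-BK intersection is A = (27.26, -25.06). J is the foot of the tangent from A: J = (35.44, -6.152).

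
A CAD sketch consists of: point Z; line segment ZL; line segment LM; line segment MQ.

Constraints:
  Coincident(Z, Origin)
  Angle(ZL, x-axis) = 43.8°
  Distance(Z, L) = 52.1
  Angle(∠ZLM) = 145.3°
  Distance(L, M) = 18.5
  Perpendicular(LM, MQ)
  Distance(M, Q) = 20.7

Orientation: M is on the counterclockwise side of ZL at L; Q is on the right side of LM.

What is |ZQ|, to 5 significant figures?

79.359

Z is at the origin; ZL runs at 43.8° with length 52.1, so L = 52.1·(cos 43.8°, sin 43.8°) = (37.604, 36.061). ∠ZLM = 145.3°, so LM runs at 43.8° + (180° − 145.3°) = 78.500° from the x-axis; with |LM| = 18.5, M = L + 18.5·(cos 78.500°, sin 78.500°) = (41.292, 54.189). The perpendicularity gives MQ at right angles to LM; with |MQ| = 20.7 on the right of LM, Q = M + 20.7·(0.97992, -0.19937) = (61.576, 50.062). Then |ZQ| = |Q − Z| = 79.359.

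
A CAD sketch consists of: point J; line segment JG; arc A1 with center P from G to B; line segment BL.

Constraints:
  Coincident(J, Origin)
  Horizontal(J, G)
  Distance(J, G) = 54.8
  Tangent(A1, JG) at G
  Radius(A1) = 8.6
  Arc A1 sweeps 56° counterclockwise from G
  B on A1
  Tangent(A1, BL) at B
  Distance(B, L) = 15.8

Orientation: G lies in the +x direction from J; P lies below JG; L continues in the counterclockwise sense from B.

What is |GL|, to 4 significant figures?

23.24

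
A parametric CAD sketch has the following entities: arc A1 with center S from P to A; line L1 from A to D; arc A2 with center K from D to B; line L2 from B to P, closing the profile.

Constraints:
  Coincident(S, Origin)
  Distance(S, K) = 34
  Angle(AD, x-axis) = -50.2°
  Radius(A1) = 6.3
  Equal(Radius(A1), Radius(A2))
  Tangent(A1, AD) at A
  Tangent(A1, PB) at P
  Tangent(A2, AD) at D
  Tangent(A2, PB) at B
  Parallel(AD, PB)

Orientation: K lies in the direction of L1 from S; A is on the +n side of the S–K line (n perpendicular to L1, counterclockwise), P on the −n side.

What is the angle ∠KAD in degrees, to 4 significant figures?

10.50°

The slot axis is L1's direction at -50.2°, so u = (cos -50.2°, sin -50.2°) = (0.6401, -0.7683) and n = (−sin -50.2°, cos -50.2°) = (0.7683, 0.6401). S is at the origin and K lies 34.0 along u from S, so K = 34.0·u = (21.76, -26.12). Tangency of A1 to both parallel lines with radius 6.3 puts A and P at S ± 6.3·n: A = (4.840, 4.033), P = (-4.840, -4.033). Equal radii place D and B the same way about K: D = K + 6.3·n = (26.60, -22.09), B = K − 6.3·n = (16.92, -30.15). Then cos ∠KAD = AK·AD / (|AK||AD|), giving 10.50°.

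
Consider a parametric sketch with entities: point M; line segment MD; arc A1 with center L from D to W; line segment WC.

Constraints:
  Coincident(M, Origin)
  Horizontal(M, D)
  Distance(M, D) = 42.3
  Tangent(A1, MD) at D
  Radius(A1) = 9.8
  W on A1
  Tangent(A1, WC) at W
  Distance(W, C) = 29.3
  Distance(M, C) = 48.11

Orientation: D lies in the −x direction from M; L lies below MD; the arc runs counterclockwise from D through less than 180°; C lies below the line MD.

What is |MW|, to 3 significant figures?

52.2

M is at the origin; M and D share the same y with |MD| = 42.3 and D on the −x side, so D = (-42.3, 0.00). Since A1 is tangent to MD there, LD ⟂ MD, so L = D + (0, -9.8) = (-42.3, -9.80). Since LW ⟂ WC (tangency), |LC| = √(9.8² + 29.3²) = 30.9 regardless of where W sits on A1. So C lies on both circle(M, 48.11) and circle(L, 30.9); the below-MD intersection is C = (-29.6, -38.0). W is the foot of the tangent from C: W = (-49.5, -16.5).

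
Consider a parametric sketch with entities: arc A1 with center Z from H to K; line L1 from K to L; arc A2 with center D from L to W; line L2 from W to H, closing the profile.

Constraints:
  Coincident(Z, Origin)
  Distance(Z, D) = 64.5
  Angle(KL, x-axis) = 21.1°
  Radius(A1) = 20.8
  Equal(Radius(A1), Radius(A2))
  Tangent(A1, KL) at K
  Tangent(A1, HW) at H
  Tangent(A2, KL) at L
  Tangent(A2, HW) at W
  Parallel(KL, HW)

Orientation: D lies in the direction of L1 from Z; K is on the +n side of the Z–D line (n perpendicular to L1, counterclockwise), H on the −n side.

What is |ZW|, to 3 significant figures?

67.8

The slot axis is L1's direction at 21.1°, so u = (cos 21.1°, sin 21.1°) = (0.933, 0.360) and n = (−sin 21.1°, cos 21.1°) = (-0.360, 0.933). Z is at the origin and D lies 64.5 along u from Z, so D = 64.5·u = (60.2, 23.2). Tangency of A1 to both parallel lines with radius 20.8 puts K and H at Z ± 20.8·n: K = (-7.49, 19.4), H = (7.49, -19.4). Equal radii place L and W the same way about D: L = D + 20.8·n = (52.7, 42.6), W = D − 20.8·n = (67.7, 3.81). Then |ZW| = |W − Z| = 67.8.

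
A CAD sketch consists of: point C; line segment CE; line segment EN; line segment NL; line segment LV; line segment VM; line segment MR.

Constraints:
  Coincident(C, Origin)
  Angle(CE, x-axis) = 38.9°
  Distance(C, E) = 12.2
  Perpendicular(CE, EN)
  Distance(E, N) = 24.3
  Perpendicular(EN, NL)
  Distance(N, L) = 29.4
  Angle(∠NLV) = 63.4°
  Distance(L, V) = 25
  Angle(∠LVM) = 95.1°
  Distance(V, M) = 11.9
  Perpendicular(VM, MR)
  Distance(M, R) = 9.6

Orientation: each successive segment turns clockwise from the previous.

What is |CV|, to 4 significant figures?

6.313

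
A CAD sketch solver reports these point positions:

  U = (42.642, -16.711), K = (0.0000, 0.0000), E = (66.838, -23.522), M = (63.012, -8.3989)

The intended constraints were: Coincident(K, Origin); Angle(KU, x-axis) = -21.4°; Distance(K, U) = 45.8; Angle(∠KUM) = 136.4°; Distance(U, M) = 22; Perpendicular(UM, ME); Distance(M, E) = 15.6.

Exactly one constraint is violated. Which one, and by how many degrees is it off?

Perpendicular(UM, ME) — off by 8.00°.

K = (0.00, 0.00) ✓; KU at -21.40° ✓; |KU| = 45.80 ✓; ∠KUM = 136.4° ✓; |UM| = 22.00 ✓; ∠(UM, ME) = 98.00° ✗; |ME| = 15.60 ✓.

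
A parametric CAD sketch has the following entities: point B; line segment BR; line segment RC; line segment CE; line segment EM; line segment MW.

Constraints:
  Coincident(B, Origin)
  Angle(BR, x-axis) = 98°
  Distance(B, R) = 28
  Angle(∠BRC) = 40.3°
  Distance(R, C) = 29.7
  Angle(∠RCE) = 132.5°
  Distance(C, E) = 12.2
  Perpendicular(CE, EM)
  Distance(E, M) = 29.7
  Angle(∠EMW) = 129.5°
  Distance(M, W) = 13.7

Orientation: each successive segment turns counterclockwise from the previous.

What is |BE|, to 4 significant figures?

18.93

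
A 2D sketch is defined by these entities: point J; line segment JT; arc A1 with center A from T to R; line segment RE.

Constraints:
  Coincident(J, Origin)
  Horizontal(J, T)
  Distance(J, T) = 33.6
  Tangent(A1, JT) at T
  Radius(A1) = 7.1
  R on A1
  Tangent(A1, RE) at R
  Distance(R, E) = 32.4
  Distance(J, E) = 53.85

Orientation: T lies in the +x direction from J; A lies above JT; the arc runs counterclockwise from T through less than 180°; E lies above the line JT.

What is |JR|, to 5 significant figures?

41.431

J is at the origin; J and T share the same y with |JT| = 33.6 and T on the +x side, so T = (33.600, 0.0000). Tangency of A1 to JT means the radius AT is perpendicular to JT, so A = T + (0, 7.1) = (33.600, 7.1000). Since AR ⟂ RE (tangency), |AE| = √(7.1² + 32.4²) = 33.169 regardless of where R sits on A1. So E lies on both circle(J, 53.85) and circle(A, 33.169); the above-JT intersection is E = (35.837, 40.193). R is the foot of the tangent from E: R = (40.622, 8.1485).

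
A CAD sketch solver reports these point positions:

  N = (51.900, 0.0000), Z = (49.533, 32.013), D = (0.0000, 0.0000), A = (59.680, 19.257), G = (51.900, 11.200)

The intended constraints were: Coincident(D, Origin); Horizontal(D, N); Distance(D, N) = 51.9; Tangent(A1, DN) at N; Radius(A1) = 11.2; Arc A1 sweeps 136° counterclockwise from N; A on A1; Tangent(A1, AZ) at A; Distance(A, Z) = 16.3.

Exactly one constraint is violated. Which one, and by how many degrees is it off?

Tangent(A1, AZ) at A — off by 7.50°.

D = (0.00, 0.00) ✓; D.y = 0.00, N.y = 0.00 ✓; |DN| = 51.90 ✓; ∠(GN, ND) = 90.00° ✓; |GN| = 11.20 ✓; bearing(G→A) − bearing(G→N) = 136.0° ✓; |GA| = 11.20 ✓; ∠(GA, AZ) = 97.50° ✗; |AZ| = 16.30 ✓.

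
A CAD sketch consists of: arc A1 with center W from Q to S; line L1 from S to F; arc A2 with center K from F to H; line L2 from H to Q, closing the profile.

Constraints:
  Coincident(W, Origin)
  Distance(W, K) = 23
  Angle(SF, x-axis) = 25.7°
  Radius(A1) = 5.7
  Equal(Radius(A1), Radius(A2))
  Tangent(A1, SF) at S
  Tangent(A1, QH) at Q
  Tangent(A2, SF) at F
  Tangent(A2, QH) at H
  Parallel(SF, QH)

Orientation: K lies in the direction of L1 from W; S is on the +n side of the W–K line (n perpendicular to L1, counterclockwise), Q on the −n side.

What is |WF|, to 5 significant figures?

23.696

The slot axis is L1's direction at 25.7°, so u = (cos 25.7°, sin 25.7°) = (0.90108, 0.43366) and n = (−sin 25.7°, cos 25.7°) = (-0.43366, 0.90108). W is at the origin and K lies 23.0 along u from W, so K = 23.0·u = (20.725, 9.9742). Tangency of A1 to both parallel lines with radius 5.7 puts S and Q at W ± 5.7·n: S = (-2.4719, 5.1361), Q = (2.4719, -5.1361). Equal radii place F and H the same way about K: F = K + 5.7·n = (18.253, 15.110), H = K − 5.7·n = (23.197, 4.8380). Then |WF| = |F − W| = 23.696.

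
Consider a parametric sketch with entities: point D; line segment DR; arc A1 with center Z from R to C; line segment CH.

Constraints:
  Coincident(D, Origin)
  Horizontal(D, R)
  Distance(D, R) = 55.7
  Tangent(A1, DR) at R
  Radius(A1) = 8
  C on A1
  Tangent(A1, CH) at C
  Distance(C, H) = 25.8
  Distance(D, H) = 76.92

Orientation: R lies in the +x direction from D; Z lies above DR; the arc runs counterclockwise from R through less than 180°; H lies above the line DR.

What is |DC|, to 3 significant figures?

63.6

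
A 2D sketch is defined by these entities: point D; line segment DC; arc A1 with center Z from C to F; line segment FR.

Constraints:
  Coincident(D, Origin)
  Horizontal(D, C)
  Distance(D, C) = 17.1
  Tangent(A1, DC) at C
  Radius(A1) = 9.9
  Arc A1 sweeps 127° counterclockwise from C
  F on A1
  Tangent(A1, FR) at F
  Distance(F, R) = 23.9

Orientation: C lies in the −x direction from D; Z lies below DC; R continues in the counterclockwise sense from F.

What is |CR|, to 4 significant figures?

35.54

D is at the origin; DC is horizontal with |DC| = 17.1 and C on the −x side, so C = (-17.10, 0.000). Since A1 is tangent to DC there, ZC ⟂ DC, so Z = C + (0, -9.9) = (-17.10, -9.900). On A1, C sits at bearing 90° from Z; a 127° counterclockwise sweep puts F at bearing 217°, so F = Z + 9.9·(cos 217°, sin 217°) = (-25.01, -15.86). Since A1 is tangent to FR there, ZF ⟂ FR, so FR runs along (−sin 217°, cos 217°); with |FR| = 23.9, R = (-10.62, -34.95). Then |CR| = |R − C| = 35.54.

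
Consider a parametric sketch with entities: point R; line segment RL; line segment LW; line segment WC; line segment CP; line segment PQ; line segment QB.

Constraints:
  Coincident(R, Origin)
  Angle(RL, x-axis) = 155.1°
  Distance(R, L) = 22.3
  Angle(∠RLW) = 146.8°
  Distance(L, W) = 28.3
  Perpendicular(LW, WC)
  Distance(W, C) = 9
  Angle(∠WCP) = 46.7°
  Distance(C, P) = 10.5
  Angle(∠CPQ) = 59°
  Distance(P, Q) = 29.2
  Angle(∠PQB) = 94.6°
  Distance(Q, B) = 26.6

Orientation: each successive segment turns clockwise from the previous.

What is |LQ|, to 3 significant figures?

49.1

∠WCP = 46.7° gives CP at -101° from the x-axis; with |CP| = 10.5, P = (-29.6, 27.9). ∠CPQ = 59.0° gives PQ at 138° from the x-axis; with |PQ| = 29.2, Q = (-51.2, 47.6). Then |LQ| = |Q − L| = 49.1.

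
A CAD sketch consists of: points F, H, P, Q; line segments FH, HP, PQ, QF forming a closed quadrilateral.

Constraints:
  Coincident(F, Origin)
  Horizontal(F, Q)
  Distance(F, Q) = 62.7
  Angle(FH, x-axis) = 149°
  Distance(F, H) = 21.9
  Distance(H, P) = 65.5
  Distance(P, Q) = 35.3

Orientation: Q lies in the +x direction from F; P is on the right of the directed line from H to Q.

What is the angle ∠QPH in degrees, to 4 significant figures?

105.4°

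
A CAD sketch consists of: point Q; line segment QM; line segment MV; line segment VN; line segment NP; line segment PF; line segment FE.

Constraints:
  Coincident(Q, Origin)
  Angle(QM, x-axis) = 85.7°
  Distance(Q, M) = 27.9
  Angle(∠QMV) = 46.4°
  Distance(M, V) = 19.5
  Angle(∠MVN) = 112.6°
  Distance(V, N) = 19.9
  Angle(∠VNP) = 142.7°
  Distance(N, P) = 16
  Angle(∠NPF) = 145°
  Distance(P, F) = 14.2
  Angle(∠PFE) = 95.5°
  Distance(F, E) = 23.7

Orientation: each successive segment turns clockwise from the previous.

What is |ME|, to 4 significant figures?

26.93

Q is at the origin; QM runs at 85.7° with length 27.9, so M = (2.092, 27.82). ∠QMV = 46.4° gives MV at -47.90° from the x-axis; with |MV| = 19.5, V = (15.17, 13.35). ∠MVN = 112.6° gives VN at -115.3° from the x-axis; with |VN| = 19.9, N = (6.661, -4.638). ∠VNP = 142.7° gives NP at -152.6° from the x-axis; with |NP| = 16.0, P = (-7.544, -12.00). ∠NPF = 145.0° gives PF at 172.4° from the x-axis; with |PF| = 14.2, F = (-21.62, -10.12). ∠PFE = 95.5° gives FE at 87.90° from the x-axis; with |FE| = 23.7, E = (-20.75, 13.56). Then |ME| = |E − M| = 26.93.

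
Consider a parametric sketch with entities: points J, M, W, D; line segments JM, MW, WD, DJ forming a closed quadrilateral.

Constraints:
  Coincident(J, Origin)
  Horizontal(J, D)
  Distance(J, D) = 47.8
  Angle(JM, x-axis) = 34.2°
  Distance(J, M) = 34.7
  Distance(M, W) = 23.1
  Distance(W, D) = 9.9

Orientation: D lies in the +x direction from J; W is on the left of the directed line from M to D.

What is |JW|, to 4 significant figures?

50.57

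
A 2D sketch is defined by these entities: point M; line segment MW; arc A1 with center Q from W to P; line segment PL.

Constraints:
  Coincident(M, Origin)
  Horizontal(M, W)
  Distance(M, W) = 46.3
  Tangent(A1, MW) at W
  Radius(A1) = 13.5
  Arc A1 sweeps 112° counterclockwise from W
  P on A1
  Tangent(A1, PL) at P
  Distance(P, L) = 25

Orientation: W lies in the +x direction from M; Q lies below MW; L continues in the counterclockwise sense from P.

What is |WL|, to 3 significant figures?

41.9

On A1, W sits at bearing 90° from Q; a 112° counterclockwise sweep puts P at bearing 202°, so P = Q + 13.5·(cos 202°, sin 202°) = (33.8, -18.6). Tangency of A1 to PL means the radius QP is perpendicular to PL, so PL runs along (−sin 202°, cos 202°); with |PL| = 25.0, L = (43.1, -41.7). Then |WL| = |L − W| = 41.9.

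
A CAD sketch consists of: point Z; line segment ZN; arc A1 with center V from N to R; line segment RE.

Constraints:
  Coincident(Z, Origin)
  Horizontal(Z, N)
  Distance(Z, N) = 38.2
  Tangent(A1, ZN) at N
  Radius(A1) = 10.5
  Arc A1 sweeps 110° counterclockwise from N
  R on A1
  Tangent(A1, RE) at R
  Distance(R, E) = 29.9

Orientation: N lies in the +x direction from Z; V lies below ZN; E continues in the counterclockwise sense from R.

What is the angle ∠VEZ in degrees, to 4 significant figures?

41.78°

Z is at the origin; Z and N share the same y with |ZN| = 38.2 and N on the +x side, so N = (38.20, 0.000). Tangency of A1 to ZN means the radius VN is perpendicular to ZN, so V = N + (0, -10.5) = (38.20, -10.50). On A1, N sits at bearing 90° from V; a 110° counterclockwise sweep puts R at bearing 200°, so R = V + 10.5·(cos 200°, sin 200°) = (28.33, -14.09). Since A1 is tangent to RE there, VR ⟂ RE, so RE runs along (−sin 200°, cos 200°); with |RE| = 29.9, E = (38.56, -42.19). Then cos ∠VEZ = EV·EZ / (|EV||EZ|), giving 41.78°.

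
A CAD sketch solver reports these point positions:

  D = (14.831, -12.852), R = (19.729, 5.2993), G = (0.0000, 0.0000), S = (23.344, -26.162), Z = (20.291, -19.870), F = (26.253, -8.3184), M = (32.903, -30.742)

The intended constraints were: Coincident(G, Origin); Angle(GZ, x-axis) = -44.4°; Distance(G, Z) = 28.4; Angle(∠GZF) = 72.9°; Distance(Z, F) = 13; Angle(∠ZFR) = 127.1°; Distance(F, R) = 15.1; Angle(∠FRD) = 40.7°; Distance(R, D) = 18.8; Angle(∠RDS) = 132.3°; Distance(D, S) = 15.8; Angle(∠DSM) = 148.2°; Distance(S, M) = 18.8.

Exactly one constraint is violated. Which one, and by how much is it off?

Distance(S, M) = 18.8 — off by 8.20.

G = (0.00, 0.00) ✓; GZ at -44.40° ✓; |GZ| = 28.40 ✓; ∠GZF = 72.90° ✓; |ZF| = 13.00 ✓; ∠ZFR = 127.1° ✓; |FR| = 15.10 ✓; ∠FRD = 40.70° ✓; |RD| = 18.80 ✓; ∠RDS = 132.3° ✓; |DS| = 15.80 ✓; ∠DSM = 148.2° ✓; |SM| = 10.60 ✗.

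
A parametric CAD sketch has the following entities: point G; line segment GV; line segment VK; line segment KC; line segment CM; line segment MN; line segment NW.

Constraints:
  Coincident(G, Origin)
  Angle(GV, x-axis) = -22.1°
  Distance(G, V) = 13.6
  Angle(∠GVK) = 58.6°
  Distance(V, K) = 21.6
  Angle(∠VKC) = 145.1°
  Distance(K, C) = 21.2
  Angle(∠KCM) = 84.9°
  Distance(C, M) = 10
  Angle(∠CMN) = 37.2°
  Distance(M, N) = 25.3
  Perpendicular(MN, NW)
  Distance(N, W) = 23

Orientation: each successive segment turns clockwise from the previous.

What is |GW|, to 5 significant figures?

52.184

G is at the origin; GV runs at -22.1° with length 13.6, so V = (12.601, -5.1166). ∠GVK = 58.6° gives VK at -143.50° from the x-axis; with |VK| = 21.6, K = (-4.7625, -17.965). ∠VKC = 145.1° gives KC at -178.40° from the x-axis; with |KC| = 21.2, C = (-25.954, -18.557). ∠KCM = 84.9° gives CM at 86.500° from the x-axis; with |CM| = 10.0, M = (-25.344, -8.5754). ∠CMN = 37.2° gives MN at -56.300° from the x-axis; with |MN| = 25.3, N = (-11.306, -29.624). MN is perpendicular to NW, so NW runs at -146.30°; with |NW| = 23.0, W = (-30.441, -42.385). Then |GW| = |W − G| = 52.184.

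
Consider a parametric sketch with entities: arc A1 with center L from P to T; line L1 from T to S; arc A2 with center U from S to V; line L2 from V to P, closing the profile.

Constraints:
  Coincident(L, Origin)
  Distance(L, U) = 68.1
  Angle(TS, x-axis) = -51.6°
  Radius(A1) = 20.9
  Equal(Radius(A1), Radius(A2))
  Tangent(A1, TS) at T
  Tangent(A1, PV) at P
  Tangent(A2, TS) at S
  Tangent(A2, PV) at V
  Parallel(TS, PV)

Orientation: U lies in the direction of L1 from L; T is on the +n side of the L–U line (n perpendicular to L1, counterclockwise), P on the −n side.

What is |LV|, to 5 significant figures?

71.235

The slot axis is L1's direction at -51.6°, so u = (cos -51.6°, sin -51.6°) = (0.62115, -0.78369) and n = (−sin -51.6°, cos -51.6°) = (0.78369, 0.62115). L is at the origin and U lies 68.1 along u from L, so U = 68.1·u = (42.300, -53.370). Tangency of A1 to both parallel lines with radius 20.9 puts T and P at L ± 20.9·n: T = (16.379, 12.982), P = (-16.379, -12.982). Equal radii place S and V the same way about U: S = U + 20.9·n = (58.679, -40.388), V = U − 20.9·n = (25.921, -66.352). Then |LV| = |V − L| = 71.235.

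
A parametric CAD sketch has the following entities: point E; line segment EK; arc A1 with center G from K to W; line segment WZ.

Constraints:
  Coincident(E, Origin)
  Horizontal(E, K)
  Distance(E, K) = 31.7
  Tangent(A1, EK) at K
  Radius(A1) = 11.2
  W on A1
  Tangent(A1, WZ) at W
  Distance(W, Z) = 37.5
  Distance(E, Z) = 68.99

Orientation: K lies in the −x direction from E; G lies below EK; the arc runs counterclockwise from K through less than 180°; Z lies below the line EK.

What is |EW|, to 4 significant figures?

43.17

Checks: |GW| = 11.20 ✓; ∠(GW, WZ) = 90.00° ✓; |WZ| = 37.50 ✓; |EZ| = 68.99 ✓.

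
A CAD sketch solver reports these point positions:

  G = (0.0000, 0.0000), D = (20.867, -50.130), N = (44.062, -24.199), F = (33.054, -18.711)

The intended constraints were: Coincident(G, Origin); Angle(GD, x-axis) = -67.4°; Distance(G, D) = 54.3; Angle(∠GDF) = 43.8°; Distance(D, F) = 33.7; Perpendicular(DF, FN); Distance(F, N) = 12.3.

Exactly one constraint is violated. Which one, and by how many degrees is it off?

Perpendicular(DF, FN) — off by 5.30°.

G = (0.00, 0.00) ✓; GD at -67.40° ✓; |GD| = 54.30 ✓; ∠GDF = 43.80° ✓; |DF| = 33.70 ✓; ∠(DF, FN) = 95.30° ✗; |FN| = 12.30 ✓.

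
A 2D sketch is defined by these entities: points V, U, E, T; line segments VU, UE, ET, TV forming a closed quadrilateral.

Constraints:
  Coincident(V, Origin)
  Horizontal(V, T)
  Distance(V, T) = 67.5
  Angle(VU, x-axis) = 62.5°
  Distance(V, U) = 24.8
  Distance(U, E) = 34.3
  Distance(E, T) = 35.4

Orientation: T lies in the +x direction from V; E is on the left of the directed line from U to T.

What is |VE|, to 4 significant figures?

53.03

Checks: |UE| = 34.30 ✓; |ET| = 35.40 ✓.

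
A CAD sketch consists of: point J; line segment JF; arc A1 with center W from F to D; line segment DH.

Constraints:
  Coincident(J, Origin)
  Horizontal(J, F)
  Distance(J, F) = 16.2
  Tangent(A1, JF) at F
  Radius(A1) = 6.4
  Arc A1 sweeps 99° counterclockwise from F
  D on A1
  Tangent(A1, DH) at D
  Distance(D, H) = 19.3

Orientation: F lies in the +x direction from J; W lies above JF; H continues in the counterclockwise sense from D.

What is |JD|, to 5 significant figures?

23.706

A1 meets JF tangentially, so WF is at right angles to JF, so W = F + (0, 6.4) = (16.200, 6.4000). On A1, F sits at bearing -90° from W; a 99° counterclockwise sweep puts D at bearing 9°, so D = W + 6.4·(cos 9°, sin 9°) = (22.521, 7.4012). Then |JD| = |D − J| = 23.706.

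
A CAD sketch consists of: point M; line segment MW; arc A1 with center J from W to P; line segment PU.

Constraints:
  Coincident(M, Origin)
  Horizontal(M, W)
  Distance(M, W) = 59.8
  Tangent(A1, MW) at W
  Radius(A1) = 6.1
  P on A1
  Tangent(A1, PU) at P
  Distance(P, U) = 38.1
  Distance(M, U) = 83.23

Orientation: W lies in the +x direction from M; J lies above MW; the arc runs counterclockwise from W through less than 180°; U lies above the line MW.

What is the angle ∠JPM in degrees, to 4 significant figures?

12.79°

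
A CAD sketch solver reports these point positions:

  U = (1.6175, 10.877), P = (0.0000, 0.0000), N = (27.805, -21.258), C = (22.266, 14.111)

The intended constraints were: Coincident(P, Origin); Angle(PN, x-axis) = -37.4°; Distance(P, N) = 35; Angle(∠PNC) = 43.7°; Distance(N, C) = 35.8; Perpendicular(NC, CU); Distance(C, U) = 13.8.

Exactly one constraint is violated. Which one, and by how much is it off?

Distance(C, U) = 13.8 — off by 7.10.

P = (0.00, 0.00) ✓; PN at -37.40° ✓; |PN| = 35.00 ✓; ∠PNC = 43.70° ✓; |NC| = 35.80 ✓; ∠(NC, CU) = 90.00° ✓; |CU| = 20.90 ✗.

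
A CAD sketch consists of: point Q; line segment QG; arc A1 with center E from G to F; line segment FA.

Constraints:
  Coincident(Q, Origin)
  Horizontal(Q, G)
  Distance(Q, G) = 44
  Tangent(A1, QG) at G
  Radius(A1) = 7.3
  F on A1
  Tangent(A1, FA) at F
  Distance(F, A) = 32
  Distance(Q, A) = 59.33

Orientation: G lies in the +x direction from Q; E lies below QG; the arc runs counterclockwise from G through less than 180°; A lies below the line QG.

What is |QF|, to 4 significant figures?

37.92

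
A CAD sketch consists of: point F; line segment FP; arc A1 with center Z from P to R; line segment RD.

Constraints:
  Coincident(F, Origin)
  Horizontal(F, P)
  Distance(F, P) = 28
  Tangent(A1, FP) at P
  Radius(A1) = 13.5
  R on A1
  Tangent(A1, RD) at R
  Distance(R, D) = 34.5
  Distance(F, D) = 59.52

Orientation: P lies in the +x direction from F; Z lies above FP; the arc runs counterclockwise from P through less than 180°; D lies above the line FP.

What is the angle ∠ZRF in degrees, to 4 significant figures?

7.076°

F is at the origin; FP is horizontal with |FP| = 28.0 and P on the +x side, so P = (28.00, 0.000). The tangent condition forces ZP to be normal to FP, so Z = P + (0, 13.5) = (28.00, 13.50). Since ZR ⟂ RD (tangency), |ZD| = √(13.5² + 34.5²) = 37.05 regardless of where R sits on A1. So D lies on both circle(F, 59.52) and circle(Z, 37.05); the above-FP intersection is D = (31.73, 50.36). R is the foot of the tangent from D: R = (41.00, 17.13).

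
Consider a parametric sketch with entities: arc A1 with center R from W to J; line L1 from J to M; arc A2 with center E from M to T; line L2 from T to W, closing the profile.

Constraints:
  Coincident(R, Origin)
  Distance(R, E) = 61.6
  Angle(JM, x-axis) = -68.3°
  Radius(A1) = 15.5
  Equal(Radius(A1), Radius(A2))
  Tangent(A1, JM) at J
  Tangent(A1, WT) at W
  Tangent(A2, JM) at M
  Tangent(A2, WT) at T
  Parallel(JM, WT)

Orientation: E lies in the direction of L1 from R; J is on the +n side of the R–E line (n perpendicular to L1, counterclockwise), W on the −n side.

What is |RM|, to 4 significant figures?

63.52

The slot axis is L1's direction at -68.3°, so u = (cos -68.3°, sin -68.3°) = (0.3697, -0.9291) and n = (−sin -68.3°, cos -68.3°) = (0.9291, 0.3697). R is at the origin and E lies 61.6 along u from R, so E = 61.6·u = (22.78, -57.23). Tangency of A1 to both parallel lines with radius 15.5 puts J and W at R ± 15.5·n: J = (14.40, 5.731), W = (-14.40, -5.731). Equal radii place M and T the same way about E: M = E + 15.5·n = (37.18, -51.50), T = E − 15.5·n = (8.375, -62.97). Then |RM| = |M − R| = 63.52.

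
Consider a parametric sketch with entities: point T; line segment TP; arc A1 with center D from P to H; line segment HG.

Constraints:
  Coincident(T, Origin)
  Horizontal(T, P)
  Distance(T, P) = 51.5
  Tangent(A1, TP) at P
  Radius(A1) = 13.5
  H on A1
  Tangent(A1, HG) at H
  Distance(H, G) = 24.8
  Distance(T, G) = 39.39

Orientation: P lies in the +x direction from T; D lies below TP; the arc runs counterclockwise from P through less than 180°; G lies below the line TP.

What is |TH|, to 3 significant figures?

40.4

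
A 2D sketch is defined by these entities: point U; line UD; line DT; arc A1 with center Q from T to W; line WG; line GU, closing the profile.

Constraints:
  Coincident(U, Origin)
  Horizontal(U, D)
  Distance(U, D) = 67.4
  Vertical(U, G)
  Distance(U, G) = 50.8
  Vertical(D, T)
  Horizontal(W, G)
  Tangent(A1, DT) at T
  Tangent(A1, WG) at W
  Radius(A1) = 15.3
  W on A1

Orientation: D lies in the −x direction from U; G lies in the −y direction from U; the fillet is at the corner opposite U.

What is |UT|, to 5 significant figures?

76.177

U is at the origin; UD is horizontal with |UD| = 67.4 and D on the −x side, so D = (-67.400, 0.0000). U and G share the same x with |UG| = 50.8 and G on the −y side, so G = (0.0000, -50.800). The virtual corner opposite U is at (-67.400, -50.800). Tangency of A1 to DT means the radius QT is perpendicular to DT and A1 meets WG tangentially, so QW is at right angles to WG, with radius 15.3, so the center Q sits 15.3 in from both sides at Q = (-52.100, -35.500). That places the tangent points at T = (-67.400, -35.500) on DT and W = (-52.100, -50.800) on WG. Then |UT| = |T − U| = 76.177.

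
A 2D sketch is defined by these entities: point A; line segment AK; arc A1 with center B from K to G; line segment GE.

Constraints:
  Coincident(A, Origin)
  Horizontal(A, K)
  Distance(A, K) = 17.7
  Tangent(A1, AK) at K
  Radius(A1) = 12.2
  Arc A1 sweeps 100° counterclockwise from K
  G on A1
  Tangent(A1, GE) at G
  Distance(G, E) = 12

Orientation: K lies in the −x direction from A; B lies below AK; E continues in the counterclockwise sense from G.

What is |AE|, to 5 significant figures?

38.034

On A1, K sits at bearing 90° from B; a 100° counterclockwise sweep puts G at bearing 190°, so G = B + 12.2·(cos 190°, sin 190°) = (-29.715, -14.319). The tangent condition forces BG to be normal to GE, so GE runs along (−sin 190°, cos 190°); with |GE| = 12.0, E = (-27.631, -26.136). Then |AE| = |E − A| = 38.034.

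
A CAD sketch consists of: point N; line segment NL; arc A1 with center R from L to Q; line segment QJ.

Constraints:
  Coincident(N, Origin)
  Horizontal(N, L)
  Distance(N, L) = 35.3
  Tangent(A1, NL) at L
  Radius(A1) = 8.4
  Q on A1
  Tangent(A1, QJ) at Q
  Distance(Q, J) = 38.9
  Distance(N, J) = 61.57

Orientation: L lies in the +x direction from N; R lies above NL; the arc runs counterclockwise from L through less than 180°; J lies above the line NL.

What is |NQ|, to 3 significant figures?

44.7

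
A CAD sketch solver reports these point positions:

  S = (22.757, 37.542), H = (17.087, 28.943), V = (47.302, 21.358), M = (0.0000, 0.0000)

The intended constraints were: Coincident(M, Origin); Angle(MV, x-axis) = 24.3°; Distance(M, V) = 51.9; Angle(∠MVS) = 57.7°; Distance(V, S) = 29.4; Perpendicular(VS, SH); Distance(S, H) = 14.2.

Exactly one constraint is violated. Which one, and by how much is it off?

Distance(S, H) = 14.2 — off by 3.90.

M = (0.00, 0.00) ✓; MV at 24.30° ✓; |MV| = 51.90 ✓; ∠MVS = 57.70° ✓; |VS| = 29.40 ✓; ∠(VS, SH) = 90.00° ✓; |SH| = 10.30 ✗.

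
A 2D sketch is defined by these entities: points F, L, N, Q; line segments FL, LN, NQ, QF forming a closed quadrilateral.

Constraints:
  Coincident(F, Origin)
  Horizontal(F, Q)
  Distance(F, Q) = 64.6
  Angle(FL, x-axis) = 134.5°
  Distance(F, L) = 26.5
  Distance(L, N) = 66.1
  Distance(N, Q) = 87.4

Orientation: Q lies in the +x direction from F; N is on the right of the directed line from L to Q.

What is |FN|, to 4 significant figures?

47.49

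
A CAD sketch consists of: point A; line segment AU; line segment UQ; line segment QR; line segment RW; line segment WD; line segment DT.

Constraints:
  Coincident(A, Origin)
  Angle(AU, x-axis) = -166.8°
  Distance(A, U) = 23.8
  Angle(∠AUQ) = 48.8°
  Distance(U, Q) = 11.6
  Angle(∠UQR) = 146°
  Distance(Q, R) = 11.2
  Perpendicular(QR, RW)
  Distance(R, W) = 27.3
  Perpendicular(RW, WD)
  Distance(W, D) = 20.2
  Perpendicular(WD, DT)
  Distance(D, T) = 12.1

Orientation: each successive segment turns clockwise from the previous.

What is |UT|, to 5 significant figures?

8.7352

A is at the origin; AU runs at -166.8° with length 23.8, so U = (-23.171, -5.4348). ∠AUQ = 48.8° gives UQ at 62.000° from the x-axis; with |UQ| = 11.6, Q = (-17.725, 4.8074). ∠UQR = 146.0° gives QR at 28.000° from the x-axis; with |QR| = 11.2, R = (-7.8363, 10.066). The perpendicularity gives RW at right angles to QR, so RW runs at -62.000°; with |RW| = 27.3, W = (4.9803, -14.039). The perpendicularity gives WD at right angles to RW, so WD runs at -152.00°; with |WD| = 20.2, D = (-12.855, -23.522). WD is perpendicular to DT, so DT runs at 118.00°; with |DT| = 12.1, T = (-18.536, -12.839). Then |UT| = |T − U| = 8.7352.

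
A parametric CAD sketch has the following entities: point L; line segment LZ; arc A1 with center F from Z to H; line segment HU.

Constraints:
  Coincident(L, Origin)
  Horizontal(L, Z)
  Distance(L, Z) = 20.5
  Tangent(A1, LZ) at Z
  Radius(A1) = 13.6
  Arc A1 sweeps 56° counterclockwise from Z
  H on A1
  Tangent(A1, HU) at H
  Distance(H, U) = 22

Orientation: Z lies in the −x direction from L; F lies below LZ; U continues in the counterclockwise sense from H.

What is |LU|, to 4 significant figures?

50.30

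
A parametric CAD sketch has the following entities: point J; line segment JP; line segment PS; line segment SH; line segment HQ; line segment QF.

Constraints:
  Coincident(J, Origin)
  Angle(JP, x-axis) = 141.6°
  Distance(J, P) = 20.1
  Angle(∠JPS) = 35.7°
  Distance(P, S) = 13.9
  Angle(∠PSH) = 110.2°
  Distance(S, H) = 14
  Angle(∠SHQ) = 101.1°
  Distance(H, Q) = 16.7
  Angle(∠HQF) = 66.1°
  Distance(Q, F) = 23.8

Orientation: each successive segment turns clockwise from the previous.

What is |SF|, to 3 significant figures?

12.6

J is at the origin; JP runs at 141.6° with length 20.1, so P = (-15.8, 12.5). ∠JPS = 35.7° gives PS at -2.70° from the x-axis; with |PS| = 13.9, S = (-1.87, 11.8). ∠PSH = 110.2° gives SH at -72.5° from the x-axis; with |SH| = 14.0, H = (2.34, -1.52). ∠SHQ = 101.1° gives HQ at -151° from the x-axis; with |HQ| = 16.7, Q = (-12.3, -9.52). ∠HQF = 66.1° gives QF at 94.7° from the x-axis; with |QF| = 23.8, F = (-14.3, 14.2). Then |SF| = |F − S| = 12.6.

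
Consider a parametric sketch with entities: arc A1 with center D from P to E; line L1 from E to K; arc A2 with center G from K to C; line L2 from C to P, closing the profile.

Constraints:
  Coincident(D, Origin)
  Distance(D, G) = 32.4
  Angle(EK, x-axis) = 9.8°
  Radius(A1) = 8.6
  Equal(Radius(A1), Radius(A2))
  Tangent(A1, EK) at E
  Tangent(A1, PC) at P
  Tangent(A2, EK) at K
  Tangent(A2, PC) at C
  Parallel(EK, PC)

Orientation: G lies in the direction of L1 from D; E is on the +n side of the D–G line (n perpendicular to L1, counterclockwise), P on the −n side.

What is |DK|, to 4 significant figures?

33.52

Tangency of A1 to both parallel lines with radius 8.6 puts E and P at D ± 8.6·n: E = (-1.464, 8.475), P = (1.464, -8.475). Equal radii place K and C the same way about G: K = G + 8.6·n = (30.46, 13.99), C = G − 8.6·n = (33.39, -2.960). Then |DK| = |K − D| = 33.52.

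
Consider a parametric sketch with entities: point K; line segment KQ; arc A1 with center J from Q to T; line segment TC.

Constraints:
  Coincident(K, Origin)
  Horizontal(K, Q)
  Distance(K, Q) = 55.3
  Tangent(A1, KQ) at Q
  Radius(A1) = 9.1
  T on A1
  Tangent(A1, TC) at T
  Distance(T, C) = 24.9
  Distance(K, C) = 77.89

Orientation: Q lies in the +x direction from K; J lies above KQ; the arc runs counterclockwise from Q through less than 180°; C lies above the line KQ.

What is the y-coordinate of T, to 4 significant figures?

6.136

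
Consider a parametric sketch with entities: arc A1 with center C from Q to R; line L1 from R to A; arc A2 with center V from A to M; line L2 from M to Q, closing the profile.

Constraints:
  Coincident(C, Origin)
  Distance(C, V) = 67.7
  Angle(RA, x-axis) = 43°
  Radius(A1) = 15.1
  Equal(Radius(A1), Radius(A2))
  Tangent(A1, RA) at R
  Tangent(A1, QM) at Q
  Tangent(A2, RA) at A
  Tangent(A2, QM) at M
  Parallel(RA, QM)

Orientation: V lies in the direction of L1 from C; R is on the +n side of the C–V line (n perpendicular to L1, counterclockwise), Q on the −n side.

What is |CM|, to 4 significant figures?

69.36

The slot axis is L1's direction at 43.0°, so u = (cos 43.0°, sin 43.0°) = (0.7314, 0.6820) and n = (−sin 43.0°, cos 43.0°) = (-0.6820, 0.7314). C is at the origin and V lies 67.7 along u from C, so V = 67.7·u = (49.51, 46.17). Tangency of A1 to both parallel lines with radius 15.1 puts R and Q at C ± 15.1·n: R = (-10.30, 11.04), Q = (10.30, -11.04). Equal radii place A and M the same way about V: A = V + 15.1·n = (39.21, 57.21), M = V − 15.1·n = (59.81, 35.13). Then |CM| = |M − C| = 69.36.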